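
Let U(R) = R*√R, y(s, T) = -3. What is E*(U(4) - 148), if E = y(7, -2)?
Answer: 420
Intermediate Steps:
E = -3
U(R) = R^(3/2)
E*(U(4) - 148) = -3*(4^(3/2) - 148) = -3*(8 - 148) = -3*(-140) = 420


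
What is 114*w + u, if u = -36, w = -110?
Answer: -12576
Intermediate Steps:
114*w + u = 114*(-110) - 36 = -12540 - 36 = -12576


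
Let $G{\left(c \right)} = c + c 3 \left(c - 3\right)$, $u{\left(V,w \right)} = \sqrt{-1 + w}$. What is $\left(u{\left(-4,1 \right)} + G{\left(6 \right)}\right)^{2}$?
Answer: $3600$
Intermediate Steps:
$G{\left(c \right)} = c + c \left(-9 + 3 c\right)$ ($G{\left(c \right)} = c + c 3 \left(-3 + c\right) = c + c \left(-9 + 3 c\right)$)
$\left(u{\left(-4,1 \right)} + G{\left(6 \right)}\right)^{2} = \left(\sqrt{-1 + 1} + 6 \left(-8 + 3 \cdot 6\right)\right)^{2} = \left(\sqrt{0} + 6 \left(-8 + 18\right)\right)^{2} = \left(0 + 6 \cdot 10\right)^{2} = \left(0 + 60\right)^{2} = 60^{2} = 3600$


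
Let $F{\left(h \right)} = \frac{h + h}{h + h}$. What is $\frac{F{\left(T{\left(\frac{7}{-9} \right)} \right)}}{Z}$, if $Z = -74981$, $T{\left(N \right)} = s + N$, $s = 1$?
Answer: $- \frac{1}{74981} \approx -1.3337 \cdot 10^{-5}$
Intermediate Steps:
$T{\left(N \right)} = 1 + N$
$F{\left(h \right)} = 1$ ($F{\left(h \right)} = \frac{2 h}{2 h} = 2 h \frac{1}{2 h} = 1$)
$\frac{F{\left(T{\left(\frac{7}{-9} \right)} \right)}}{Z} = 1 \frac{1}{-74981} = 1 \left(- \frac{1}{74981}\right) = - \frac{1}{74981}$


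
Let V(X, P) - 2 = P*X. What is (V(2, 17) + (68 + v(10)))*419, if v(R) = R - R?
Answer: 43576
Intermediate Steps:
V(X, P) = 2 + P*X
v(R) = 0
(V(2, 17) + (68 + v(10)))*419 = ((2 + 17*2) + (68 + 0))*419 = ((2 + 34) + 68)*419 = (36 + 68)*419 = 104*419 = 43576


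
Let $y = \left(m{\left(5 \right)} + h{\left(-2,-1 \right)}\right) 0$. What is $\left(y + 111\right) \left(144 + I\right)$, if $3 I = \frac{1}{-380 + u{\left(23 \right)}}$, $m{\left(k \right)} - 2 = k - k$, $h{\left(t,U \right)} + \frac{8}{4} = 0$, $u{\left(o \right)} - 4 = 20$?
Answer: $\frac{5690267}{356} \approx 15984.0$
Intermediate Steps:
$u{\left(o \right)} = 24$ ($u{\left(o \right)} = 4 + 20 = 24$)
$h{\left(t,U \right)} = -2$ ($h{\left(t,U \right)} = -2 + 0 = -2$)
$m{\left(k \right)} = 2$ ($m{\left(k \right)} = 2 + \left(k - k\right) = 2 + 0 = 2$)
$I = - \frac{1}{1068}$ ($I = \frac{1}{3 \left(-380 + 24\right)} = \frac{1}{3 \left(-356\right)} = \frac{1}{3} \left(- \frac{1}{356}\right) = - \frac{1}{1068} \approx -0.00093633$)
$y = 0$ ($y = \left(2 - 2\right) 0 = 0 \cdot 0 = 0$)
$\left(y + 111\right) \left(144 + I\right) = \left(0 + 111\right) \left(144 - \frac{1}{1068}\right) = 111 \cdot \frac{153791}{1068} = \frac{5690267}{356}$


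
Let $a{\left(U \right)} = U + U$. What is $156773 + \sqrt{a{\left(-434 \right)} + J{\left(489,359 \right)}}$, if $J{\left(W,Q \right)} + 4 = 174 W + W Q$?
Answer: $156773 + \sqrt{259765} \approx 1.5728 \cdot 10^{5}$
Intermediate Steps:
$a{\left(U \right)} = 2 U$
$J{\left(W,Q \right)} = -4 + 174 W + Q W$ ($J{\left(W,Q \right)} = -4 + \left(174 W + W Q\right) = -4 + \left(174 W + Q W\right) = -4 + 174 W + Q W$)
$156773 + \sqrt{a{\left(-434 \right)} + J{\left(489,359 \right)}} = 156773 + \sqrt{2 \left(-434\right) + \left(-4 + 174 \cdot 489 + 359 \cdot 489\right)} = 156773 + \sqrt{-868 + \left(-4 + 85086 + 175551\right)} = 156773 + \sqrt{-868 + 260633} = 156773 + \sqrt{259765}$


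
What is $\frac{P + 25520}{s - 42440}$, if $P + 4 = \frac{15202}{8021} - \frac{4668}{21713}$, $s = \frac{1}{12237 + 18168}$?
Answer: $- \frac{135124639498556730}{224733973897358627} \approx -0.60126$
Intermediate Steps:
$s = \frac{1}{30405} \approx 3.2889 \cdot 10^{-5}$
$P = - \frac{404000894}{174159973}$ ($P = -4 + \left(\frac{15202}{8021} - \frac{4668}{21713}\right) = -4 + \frac{292638998}{174159973} = - \frac{404000894}{174159973} \approx -2.3197$)
$\frac{P + 25520}{s - 42440} = \frac{- \frac{404000894}{174159973} + 25520}{\frac{1}{30405} - 42440} = \frac{4444158510066}{174159973 \left(- \frac{1290388199}{30405}\right)} = \frac{4444158510066}{174159973} \left(- \frac{30405}{1290388199}\right) = - \frac{135124639498556730}{224733973897358627}$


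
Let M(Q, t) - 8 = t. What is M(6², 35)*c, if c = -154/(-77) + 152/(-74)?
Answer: -86/37 ≈ -2.3243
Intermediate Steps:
M(Q, t) = 8 + t
c = -2/37 (c = -154*(-1/77) + 152*(-1/74) = 2 - 76/37 = -2/37 ≈ -0.054054)
M(6², 35)*c = (8 + 35)*(-2/37) = 43*(-2/37) = -86/37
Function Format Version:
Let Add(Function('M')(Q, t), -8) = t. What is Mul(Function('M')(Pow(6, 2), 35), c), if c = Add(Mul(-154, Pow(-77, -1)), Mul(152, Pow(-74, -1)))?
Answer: Rational(-86, 37) ≈ -2.3243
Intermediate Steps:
Function('M')(Q, t) = Add(8, t)
c = Rational(-2, 37) (c = Add(Mul(-154, Rational(-1, 77)), Mul(152, Rational(-1, 74))) = Add(2, Rational(-76, 37)) = Rational(-2, 37) ≈ -0.054054)
Mul(Function('M')(Pow(6, 2), 35), c) = Mul(Add(8, 35), Rational(-2, 37)) = Mul(43, Rational(-2, 37)) = Rational(-86, 37)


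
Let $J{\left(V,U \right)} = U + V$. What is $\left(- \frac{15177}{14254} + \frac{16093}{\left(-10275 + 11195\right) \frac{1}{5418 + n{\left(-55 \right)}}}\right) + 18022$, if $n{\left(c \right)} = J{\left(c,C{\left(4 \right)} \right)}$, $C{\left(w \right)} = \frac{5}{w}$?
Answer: $\frac{2933648115867}{26227360} \approx 1.1185 \cdot 10^{5}$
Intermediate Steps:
$n{\left(c \right)} = \frac{5}{4} + c$
$\left(- \frac{15177}{14254} + \frac{16093}{\left(-10275 + 11195\right) \frac{1}{5418 + n{\left(-55 \right)}}}\right) + 18022 = \left(- \frac{15177}{14254} + \frac{16093}{\left(-10275 + 11195\right) \frac{1}{5418 + \left(\frac{5}{4} - 55\right)}}\right) + 18022 = \left(\left(-15177\right) \frac{1}{14254} + \frac{16093}{920 \frac{1}{5418 - \frac{215}{4}}}\right) + 18022 = \left(- \frac{15177}{14254} + \frac{16093}{920 \frac{1}{\frac{21457}{4}}}\right) + 18022 = \left(- \frac{15177}{14254} + \frac{16093}{920 \cdot \frac{4}{21457}}\right) + 18022 = \left(- \frac{15177}{14254} + \frac{16093}{\frac{3680}{21457}}\right) + 18022 = \left(- \frac{15177}{14254} + 16093 \cdot \frac{21457}{3680}\right) + 18022 = \left(- \frac{15177}{14254} + \frac{345307501}{3680}\right) + 18022 = \frac{2460978633947}{26227360} + 18022 = \frac{2933648115867}{26227360}$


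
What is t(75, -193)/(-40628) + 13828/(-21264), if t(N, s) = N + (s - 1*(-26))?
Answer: -34990481/53994612 ≈ -0.64804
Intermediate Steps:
t(N, s) = 26 + N + s (t(N, s) = N + (s + 26) = N + (26 + s) = 26 + N + s)
t(75, -193)/(-40628) + 13828/(-21264) = (26 + 75 - 193)/(-40628) + 13828/(-21264) = -92*(-1/40628) + 13828*(-1/21264) = 23/10157 - 3457/5316 = -34990481/53994612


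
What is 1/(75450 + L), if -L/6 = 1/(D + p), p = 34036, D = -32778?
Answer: 629/47458047 ≈ 1.3254e-5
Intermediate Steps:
L = -3/629 (L = -6/(-32778 + 34036) = -6/1258 = -6*1/1258 = -3/629 ≈ -0.0047695)
1/(75450 + L) = 1/(75450 - 3/629) = 1/(47458047/629) = 629/47458047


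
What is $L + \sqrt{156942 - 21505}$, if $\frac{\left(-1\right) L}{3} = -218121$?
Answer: $654363 + \sqrt{135437} \approx 6.5473 \cdot 10^{5}$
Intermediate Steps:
$L = 654363$ ($L = \left(-3\right) \left(-218121\right) = 654363$)
$L + \sqrt{156942 - 21505} = 654363 + \sqrt{156942 - 21505} = 654363 + \sqrt{135437}$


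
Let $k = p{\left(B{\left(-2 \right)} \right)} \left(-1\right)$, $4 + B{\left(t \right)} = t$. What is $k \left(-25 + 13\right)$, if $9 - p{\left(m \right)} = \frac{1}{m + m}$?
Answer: $109$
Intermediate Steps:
$B{\left(t \right)} = -4 + t$
$p{\left(m \right)} = 9 - \frac{1}{2 m}$ ($p{\left(m \right)} = 9 - \frac{1}{m + m} = 9 - \frac{1}{2 m}$)
$k = - \frac{109}{12}$ ($k = \left(9 - \frac{1}{2 \left(-4 - 2\right)}\right) \left(-1\right) = \left(9 - \frac{1}{2 \left(-6\right)}\right) \left(-1\right) = \left(9 - - \frac{1}{12}\right) \left(-1\right) = \left(9 + \frac{1}{12}\right) \left(-1\right) = \frac{109}{12} \left(-1\right) = - \frac{109}{12} \approx -9.0833$)
$k \left(-25 + 13\right) = - \frac{109 \left(-25 + 13\right)}{12} = \left(- \frac{109}{12}\right) \left(-12\right) = 109$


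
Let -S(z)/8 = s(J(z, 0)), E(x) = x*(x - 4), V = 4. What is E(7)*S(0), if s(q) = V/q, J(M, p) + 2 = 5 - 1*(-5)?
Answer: -84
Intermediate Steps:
J(M, p) = 8 (J(M, p) = -2 + (5 - 1*(-5)) = -2 + (5 + 5) = -2 + 10 = 8)
E(x) = x*(-4 + x)
s(q) = 4/q
S(z) = -4 (S(z) = -32/8 = -8*½ = -4)
E(7)*S(0) = (7*(-4 + 7))*(-4) = (7*3)*(-4) = 21*(-4) = -84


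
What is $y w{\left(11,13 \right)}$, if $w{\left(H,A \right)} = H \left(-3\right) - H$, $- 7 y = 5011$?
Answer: $\frac{220484}{7} \approx 31498.0$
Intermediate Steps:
$y = - \frac{5011}{7}$ ($y = \left(- \frac{1}{7}\right) 5011 = - \frac{5011}{7} \approx -715.86$)
$w{\left(H,A \right)} = - 4 H$ ($w{\left(H,A \right)} = - 3 H - H = - 4 H$)
$y w{\left(11,13 \right)} = - \frac{5011 \left(\left(-4\right) 11\right)}{7} = \left(- \frac{5011}{7}\right) \left(-44\right) = \frac{220484}{7}$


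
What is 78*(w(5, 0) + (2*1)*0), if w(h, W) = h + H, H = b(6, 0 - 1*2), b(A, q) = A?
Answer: 858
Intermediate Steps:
H = 6
w(h, W) = 6 + h (w(h, W) = h + 6 = 6 + h)
78*(w(5, 0) + (2*1)*0) = 78*((6 + 5) + (2*1)*0) = 78*(11 + 2*0) = 78*(11 + 0) = 78*11 = 858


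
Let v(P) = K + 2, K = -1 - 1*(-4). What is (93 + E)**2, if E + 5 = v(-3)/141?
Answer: 154082569/19881 ≈ 7750.2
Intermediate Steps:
K = 3 (K = -1 + 4 = 3)
v(P) = 5 (v(P) = 3 + 2 = 5)
E = -700/141 (E = -5 + 5/141 = -700/141 ≈ -4.9645)
(93 + E)**2 = (93 - 700/141)**2 = (12413/141)**2 = 154082569/19881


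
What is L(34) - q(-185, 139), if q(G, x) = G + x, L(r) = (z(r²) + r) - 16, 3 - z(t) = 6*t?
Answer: -6869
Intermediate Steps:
z(t) = 3 - 6*t
L(r) = -13 + r - 6*r² (L(r) = ((3 - 6*r²) + r) - 16 = (3 + r - 6*r²) - 16 = -13 + r - 6*r²)
L(34) - q(-185, 139) = (-13 + 34 - 6*34²) - (-185 + 139) = (-13 + 34 - 6*1156) - 1*(-46) = (-13 + 34 - 6936) + 46 = -6915 + 46 = -6869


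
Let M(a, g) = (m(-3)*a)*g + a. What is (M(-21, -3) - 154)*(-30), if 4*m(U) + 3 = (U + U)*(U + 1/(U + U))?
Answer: -2310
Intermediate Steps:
m(U) = -3/4 + U*(U + 1/(2*U))/2 (m(U) = -3/4 + ((U + U)*(U + 1/(U + U)))/4 = -3/4 + ((2*U)*(U + 1/(2*U)))/4 = -3/4 + (2*U*(U + 1/(2*U)))/4 = -3/4 + U*(U + 1/(2*U))/2)
M(a, g) = a + 4*a*g (M(a, g) = ((-1/2 + (1/2)*(-3)**2)*a)*g + a = ((-1/2 + (1/2)*9)*a)*g + a = ((-1/2 + 9/2)*a)*g + a = (4*a)*g + a = 4*a*g + a = a + 4*a*g)
(M(-21, -3) - 154)*(-30) = (-21*(1 + 4*(-3)) - 154)*(-30) = (-21*(1 - 12) - 154)*(-30) = (-21*(-11) - 154)*(-30) = (231 - 154)*(-30) = 77*(-30) = -2310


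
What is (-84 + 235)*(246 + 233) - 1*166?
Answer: 72163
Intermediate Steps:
(-84 + 235)*(246 + 233) - 1*166 = 151*479 - 166 = 72329 - 166 = 72163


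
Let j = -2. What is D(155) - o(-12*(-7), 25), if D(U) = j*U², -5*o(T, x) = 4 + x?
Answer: -240221/5 ≈ -48044.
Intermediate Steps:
o(T, x) = -⅘ - x/5 (o(T, x) = -(4 + x)/5 = -⅘ - x/5)
D(U) = -2*U²
D(155) - o(-12*(-7), 25) = -2*155² - (-⅘ - ⅕*25) = -2*24025 - (-⅘ - 5) = -48050 - 1*(-29/5) = -48050 + 29/5 = -240221/5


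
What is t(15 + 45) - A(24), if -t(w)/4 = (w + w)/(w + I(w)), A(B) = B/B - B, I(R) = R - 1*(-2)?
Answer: 1163/61 ≈ 19.066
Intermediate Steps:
I(R) = 2 + R (I(R) = R + 2 = 2 + R)
A(B) = 1 - B
t(w) = -8*w/(2 + 2*w) (t(w) = -4*(w + w)/(w + (2 + w)) = -4*2*w/(2 + 2*w) = -8*w/(2 + 2*w))
t(15 + 45) - A(24) = -4*(15 + 45)/(1 + (15 + 45)) - (1 - 1*24) = -4*60/(1 + 60) - (1 - 24) = -4*60/61 - 1*(-23) = -4*60*1/61 + 23 = -240/61 + 23 = 1163/61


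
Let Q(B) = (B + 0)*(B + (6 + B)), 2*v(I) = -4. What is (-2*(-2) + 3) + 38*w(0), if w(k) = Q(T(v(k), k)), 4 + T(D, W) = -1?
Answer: 767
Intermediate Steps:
v(I) = -2 (v(I) = (1/2)*(-4) = -2)
T(D, W) = -5 (T(D, W) = -4 - 1 = -5)
Q(B) = B*(6 + 2*B)
w(k) = 20 (w(k) = 2*(-5)*(3 - 5) = 2*(-5)*(-2) = 20)
(-2*(-2) + 3) + 38*w(0) = (-2*(-2) + 3) + 38*20 = (4 + 3) + 760 = 7 + 760 = 767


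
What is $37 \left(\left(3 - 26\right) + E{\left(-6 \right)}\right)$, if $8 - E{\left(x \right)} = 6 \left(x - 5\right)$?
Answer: $1887$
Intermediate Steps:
$E{\left(x \right)} = 38 - 6 x$ ($E{\left(x \right)} = 8 - 6 \left(x - 5\right) = 8 - 6 \left(-5 + x\right) = 8 - \left(-30 + 6 x\right) = 38 - 6 x$)
$37 \left(\left(3 - 26\right) + E{\left(-6 \right)}\right) = 37 \left(\left(3 - 26\right) + \left(38 - -36\right)\right) = 37 \left(\left(3 - 26\right) + \left(38 + 36\right)\right) = 37 \left(-23 + 74\right) = 37 \cdot 51 = 1887$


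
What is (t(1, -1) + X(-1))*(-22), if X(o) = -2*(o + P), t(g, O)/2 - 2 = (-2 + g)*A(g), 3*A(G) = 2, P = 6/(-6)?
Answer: -440/3 ≈ -146.67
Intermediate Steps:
P = -1 (P = 6*(-⅙) = -1)
A(G) = ⅔ (A(G) = (⅓)*2 = ⅔)
t(g, O) = 4/3 + 4*g/3 (t(g, O) = 4 + 2*((-2 + g)*(⅔)) = 4 + 2*(-4/3 + 2*g/3) = 4 + (-8/3 + 4*g/3) = 4/3 + 4*g/3)
X(o) = 2 - 2*o (X(o) = -2*(o - 1) = -2*(-1 + o) = 2 - 2*o)
(t(1, -1) + X(-1))*(-22) = ((4/3 + (4/3)*1) + (2 - 2*(-1)))*(-22) = ((4/3 + 4/3) + (2 + 2))*(-22) = (8/3 + 4)*(-22) = (20/3)*(-22) = -440/3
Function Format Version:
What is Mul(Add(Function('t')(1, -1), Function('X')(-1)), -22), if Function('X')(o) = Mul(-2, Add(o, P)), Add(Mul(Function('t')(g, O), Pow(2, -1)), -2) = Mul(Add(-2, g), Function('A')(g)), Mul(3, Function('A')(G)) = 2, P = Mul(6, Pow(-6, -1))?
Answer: Rational(-440, 3) ≈ -146.67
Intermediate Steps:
P = -1 (P = Mul(6, Rational(-1, 6)) = -1)
Function('A')(G) = Rational(2, 3) (Function('A')(G) = Mul(Rational(1, 3), 2) = Rational(2, 3))
Function('t')(g, O) = Add(Rational(4, 3), Mul(Rational(4, 3), g)) (Function('t')(g, O) = Add(4, Mul(2, Mul(Add(-2, g), Rational(2, 3)))) = Add(4, Mul(2, Add(Rational(-4, 3), Mul(Rational(2, 3), g)))) = Add(4, Add(Rational(-8, 3), Mul(Rational(4, 3), g))) = Add(Rational(4, 3), Mul(Rational(4, 3), g)))
Function('X')(o) = Add(2, Mul(-2, o)) (Function('X')(o) = Mul(-2, Add(o, -1)) = Mul(-2, Add(-1, o)) = Add(2, Mul(-2, o)))
Mul(Add(Function('t')(1, -1), Function('X')(-1)), -22) = Mul(Add(Add(Rational(4, 3), Mul(Rational(4, 3), 1)), Add(2, Mul(-2, -1))), -22) = Mul(Add(Add(Rational(4, 3), Rational(4, 3)), Add(2, 2)), -22) = Mul(Add(Rational(8, 3), 4), -22) = Mul(Rational(20, 3), -22) = Rational(-440, 3)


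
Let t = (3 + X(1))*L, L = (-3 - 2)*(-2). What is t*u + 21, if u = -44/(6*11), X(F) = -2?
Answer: 43/3 ≈ 14.333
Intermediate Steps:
L = 10 (L = -5*(-2) = 10)
t = 10 (t = (3 - 2)*10 = 1*10 = 10)
u = -2/3 (u = -44/66 = -44*1/66 = -2/3 ≈ -0.66667)
t*u + 21 = 10*(-2/3) + 21 = -20/3 + 21 = 43/3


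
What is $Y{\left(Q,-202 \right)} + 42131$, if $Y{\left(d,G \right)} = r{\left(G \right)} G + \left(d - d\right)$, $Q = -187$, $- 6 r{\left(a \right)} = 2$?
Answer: $\frac{126595}{3} \approx 42198.0$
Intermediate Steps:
$r{\left(a \right)} = - \frac{1}{3}$ ($r{\left(a \right)} = \left(- \frac{1}{6}\right) 2 = - \frac{1}{3}$)
$Y{\left(d,G \right)} = - \frac{G}{3}$ ($Y{\left(d,G \right)} = - \frac{G}{3} + \left(d - d\right) = - \frac{G}{3} + 0 = - \frac{G}{3}$)
$Y{\left(Q,-202 \right)} + 42131 = \left(- \frac{1}{3}\right) \left(-202\right) + 42131 = \frac{202}{3} + 42131 = \frac{126595}{3}$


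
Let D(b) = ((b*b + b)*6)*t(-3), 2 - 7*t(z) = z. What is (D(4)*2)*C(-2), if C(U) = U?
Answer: -2400/7 ≈ -342.86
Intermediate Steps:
t(z) = 2/7 - z/7
D(b) = 30*b/7 + 30*b²/7 (D(b) = ((b*b + b)*6)*(2/7 - ⅐*(-3)) = ((b² + b)*6)*(2/7 + 3/7) = ((b + b²)*6)*(5/7) = (6*b + 6*b²)*(5/7) = 30*b/7 + 30*b²/7)
(D(4)*2)*C(-2) = (((30/7)*4*(1 + 4))*2)*(-2) = (((30/7)*4*5)*2)*(-2) = ((600/7)*2)*(-2) = (1200/7)*(-2) = -2400/7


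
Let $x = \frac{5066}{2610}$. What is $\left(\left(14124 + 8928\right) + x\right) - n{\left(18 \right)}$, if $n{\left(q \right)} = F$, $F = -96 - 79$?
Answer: $\frac{30313768}{1305} \approx 23229.0$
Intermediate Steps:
$F = -175$ ($F = -96 - 79 = -175$)
$x = \frac{2533}{1305}$ ($x = 5066 \cdot \frac{1}{2610} = \frac{2533}{1305} \approx 1.941$)
$n{\left(q \right)} = -175$
$\left(\left(14124 + 8928\right) + x\right) - n{\left(18 \right)} = \left(\left(14124 + 8928\right) + \frac{2533}{1305}\right) - -175 = \left(23052 + \frac{2533}{1305}\right) + 175 = \frac{30085393}{1305} + 175 = \frac{30313768}{1305}$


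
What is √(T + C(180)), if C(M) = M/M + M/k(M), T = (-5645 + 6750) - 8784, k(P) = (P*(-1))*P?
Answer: I*√6910205/30 ≈ 87.624*I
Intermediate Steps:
k(P) = -P² (k(P) = (-P)*P = -P²)
T = -7679 (T = 1105 - 8784 = -7679)
C(M) = 1 - 1/M (C(M) = M/M + M/((-M²)) = 1 + M*(-1/M²) = 1 - 1/M)
√(T + C(180)) = √(-7679 + (-1 + 180)/180) = √(-7679 + (1/180)*179) = √(-7679 + 179/180) = √(-1382041/180) = I*√6910205/30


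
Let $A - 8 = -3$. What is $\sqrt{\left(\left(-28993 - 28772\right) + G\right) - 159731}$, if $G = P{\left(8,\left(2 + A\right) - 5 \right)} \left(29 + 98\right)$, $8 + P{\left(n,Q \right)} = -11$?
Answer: $i \sqrt{219909} \approx 468.94 i$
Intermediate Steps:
$A = 5$ ($A = 8 - 3 = 5$)
$P{\left(n,Q \right)} = -19$ ($P{\left(n,Q \right)} = -8 - 11 = -19$)
$G = -2413$ ($G = - 19 \left(29 + 98\right) = \left(-19\right) 127 = -2413$)
$\sqrt{\left(\left(-28993 - 28772\right) + G\right) - 159731} = \sqrt{\left(\left(-28993 - 28772\right) - 2413\right) - 159731} = \sqrt{\left(-57765 - 2413\right) - 159731} = \sqrt{-60178 - 159731} = \sqrt{-219909} = i \sqrt{219909}$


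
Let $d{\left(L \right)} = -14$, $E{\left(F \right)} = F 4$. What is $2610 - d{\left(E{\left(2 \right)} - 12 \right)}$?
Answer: $2624$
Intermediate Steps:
$E{\left(F \right)} = 4 F$
$2610 - d{\left(E{\left(2 \right)} - 12 \right)} = 2610 - -14 = 2610 + 14 = 2624$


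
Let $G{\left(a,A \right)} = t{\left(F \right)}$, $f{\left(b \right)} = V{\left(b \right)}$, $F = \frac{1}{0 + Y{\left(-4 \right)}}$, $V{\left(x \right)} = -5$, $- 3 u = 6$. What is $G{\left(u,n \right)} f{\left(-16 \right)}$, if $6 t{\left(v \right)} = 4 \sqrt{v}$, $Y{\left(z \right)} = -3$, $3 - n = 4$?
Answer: $- \frac{10 i \sqrt{3}}{9} \approx - 1.9245 i$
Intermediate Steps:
$n = -1$ ($n = 3 - 4 = -1$)
$u = -2$ ($u = \left(- \frac{1}{3}\right) 6 = -2$)
$F = - \frac{1}{3}$ ($F = \frac{1}{0 - 3} = \frac{1}{-3} = - \frac{1}{3} \approx -0.33333$)
$f{\left(b \right)} = -5$
$t{\left(v \right)} = \frac{2 \sqrt{v}}{3}$ ($t{\left(v \right)} = \frac{4 \sqrt{v}}{6} = \frac{2 \sqrt{v}}{3}$)
$G{\left(a,A \right)} = \frac{2 i \sqrt{3}}{9}$ ($G{\left(a,A \right)} = \frac{2 \sqrt{- \frac{1}{3}}}{3} = \frac{2 \frac{i \sqrt{3}}{3}}{3} = \frac{2 i \sqrt{3}}{9}$)
$G{\left(u,n \right)} f{\left(-16 \right)} = \frac{2 i \sqrt{3}}{9} \left(-5\right) = - \frac{10 i \sqrt{3}}{9}$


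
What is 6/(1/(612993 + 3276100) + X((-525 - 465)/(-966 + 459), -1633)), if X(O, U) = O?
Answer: 303349254/98723143 ≈ 3.0727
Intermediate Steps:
6/(1/(612993 + 3276100) + X((-525 - 465)/(-966 + 459), -1633)) = 6/(1/(612993 + 3276100) + (-525 - 465)/(-966 + 459)) = 6/(1/3889093 - 990/(-507)) = 6/(1/3889093 - 990*(-1/507)) = 6/(1/3889093 + 330/169) = 6/(98723143/50558209) = 6*(50558209/98723143) = 303349254/98723143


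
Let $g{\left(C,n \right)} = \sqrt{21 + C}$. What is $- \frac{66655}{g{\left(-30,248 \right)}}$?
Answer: $\frac{66655 i}{3} \approx 22218.0 i$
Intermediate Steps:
$- \frac{66655}{g{\left(-30,248 \right)}} = - \frac{66655}{\sqrt{21 - 30}} = - \frac{66655}{\sqrt{-9}} = - \frac{66655}{3 i} = - 66655 \left(- \frac{i}{3}\right) = \frac{66655 i}{3}$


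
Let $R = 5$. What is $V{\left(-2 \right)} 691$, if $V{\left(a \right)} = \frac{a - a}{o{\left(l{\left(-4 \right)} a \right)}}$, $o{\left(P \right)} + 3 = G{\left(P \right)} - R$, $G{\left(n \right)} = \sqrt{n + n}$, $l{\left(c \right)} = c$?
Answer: $0$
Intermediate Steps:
$G{\left(n \right)} = \sqrt{2} \sqrt{n}$ ($G{\left(n \right)} = \sqrt{2 n} = \sqrt{2} \sqrt{n}$)
$o{\left(P \right)} = -8 + \sqrt{2} \sqrt{P}$ ($o{\left(P \right)} = -3 + \left(\sqrt{2} \sqrt{P} - 5\right) = -3 + \left(-5 + \sqrt{2} \sqrt{P}\right) = -8 + \sqrt{2} \sqrt{P}$)
$V{\left(a \right)} = 0$ ($V{\left(a \right)} = \frac{a - a}{-8 + \sqrt{2} \sqrt{- 4 a}} = \frac{0}{-8 + \sqrt{2} \cdot 2 \sqrt{- a}} = \frac{0}{-8 + 2 \sqrt{2} \sqrt{- a}} = 0$)
$V{\left(-2 \right)} 691 = 0 \cdot 691 = 0$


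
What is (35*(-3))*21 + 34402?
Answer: 32197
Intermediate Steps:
(35*(-3))*21 + 34402 = -105*21 + 34402 = -2205 + 34402 = 32197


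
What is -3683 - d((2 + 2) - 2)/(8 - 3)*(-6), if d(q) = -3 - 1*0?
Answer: -18433/5 ≈ -3686.6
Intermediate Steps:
d(q) = -3 (d(q) = -3 + 0 = -3)
-3683 - d((2 + 2) - 2)/(8 - 3)*(-6) = -3683 - (-3/(8 - 3))*(-6) = -3683 - (-3/5)*(-6) = -3683 - (-3*⅕)*(-6) = -3683 - (-3)*(-6)/5 = -3683 - 1*18/5 = -3683 - 18/5 = -18433/5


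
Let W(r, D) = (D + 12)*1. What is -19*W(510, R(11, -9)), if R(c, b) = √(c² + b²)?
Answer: -228 - 19*√202 ≈ -498.04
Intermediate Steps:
R(c, b) = √(b² + c²)
W(r, D) = 12 + D (W(r, D) = (12 + D)*1 = 12 + D)
-19*W(510, R(11, -9)) = -19*(12 + √((-9)² + 11²)) = -19*(12 + √(81 + 121)) = -19*(12 + √202) = -228 - 19*√202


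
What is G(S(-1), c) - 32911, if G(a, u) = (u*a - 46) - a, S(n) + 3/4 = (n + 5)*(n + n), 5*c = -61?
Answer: -65683/2 ≈ -32842.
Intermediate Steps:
c = -61/5 (c = (1/5)*(-61) = -61/5 ≈ -12.200)
S(n) = -3/4 + 2*n*(5 + n) (S(n) = -3/4 + (n + 5)*(n + n) = -3/4 + (5 + n)*(2*n) = -3/4 + 2*n*(5 + n))
G(a, u) = -46 - a + a*u (G(a, u) = (a*u - 46) - a = (-46 + a*u) - a = -46 - a + a*u)
G(S(-1), c) - 32911 = (-46 - (-3/4 + 2*(-1)**2 + 10*(-1)) + (-3/4 + 2*(-1)**2 + 10*(-1))*(-61/5)) - 32911 = (-46 - (-3/4 + 2*1 - 10) + (-3/4 + 2*1 - 10)*(-61/5)) - 32911 = (-46 - (-3/4 + 2 - 10) + (-3/4 + 2 - 10)*(-61/5)) - 32911 = (-46 - 1*(-35/4) - 35/4*(-61/5)) - 32911 = (-46 + 35/4 + 427/4) - 32911 = 139/2 - 32911 = -65683/2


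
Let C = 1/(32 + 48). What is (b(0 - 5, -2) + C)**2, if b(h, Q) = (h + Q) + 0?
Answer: 312481/6400 ≈ 48.825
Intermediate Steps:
b(h, Q) = Q + h (b(h, Q) = (Q + h) + 0 = Q + h)
C = 1/80 ≈ 0.012500
(b(0 - 5, -2) + C)**2 = ((-2 + (0 - 5)) + 1/80)**2 = ((-2 - 5) + 1/80)**2 = (-7 + 1/80)**2 = (-559/80)**2 = 312481/6400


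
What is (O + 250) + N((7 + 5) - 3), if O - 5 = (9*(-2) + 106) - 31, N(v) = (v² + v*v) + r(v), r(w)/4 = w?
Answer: 510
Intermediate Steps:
r(w) = 4*w
N(v) = 2*v² + 4*v (N(v) = (v² + v*v) + 4*v = (v² + v²) + 4*v = 2*v² + 4*v)
O = 62 (O = 5 + ((9*(-2) + 106) - 31) = 5 + ((-18 + 106) - 31) = 5 + (88 - 31) = 5 + 57 = 62)
(O + 250) + N((7 + 5) - 3) = (62 + 250) + 2*((7 + 5) - 3)*(2 + ((7 + 5) - 3)) = 312 + 2*(12 - 3)*(2 + (12 - 3)) = 312 + 2*9*(2 + 9) = 312 + 2*9*11 = 312 + 198 = 510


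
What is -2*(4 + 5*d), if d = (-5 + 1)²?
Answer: -168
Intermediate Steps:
d = 16 (d = (-4)² = 16)
-2*(4 + 5*d) = -2*(4 + 5*16) = -2*(4 + 80) = -2*84 = -168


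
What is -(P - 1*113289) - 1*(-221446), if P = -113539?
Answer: 448274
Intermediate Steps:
-(P - 1*113289) - 1*(-221446) = -(-113539 - 1*113289) - 1*(-221446) = -(-113539 - 113289) + 221446 = -1*(-226828) + 221446 = 226828 + 221446 = 448274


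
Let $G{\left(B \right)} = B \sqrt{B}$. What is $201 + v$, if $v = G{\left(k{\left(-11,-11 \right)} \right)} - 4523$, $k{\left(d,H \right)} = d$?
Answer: $-4322 - 11 i \sqrt{11} \approx -4322.0 - 36.483 i$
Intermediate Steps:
$G{\left(B \right)} = B^{\frac{3}{2}}$
$v = -4523 - 11 i \sqrt{11}$ ($v = \left(-11\right)^{\frac{3}{2}} - 4523 = - 11 i \sqrt{11} - 4523 = -4523 - 11 i \sqrt{11} \approx -4523.0 - 36.483 i$)
$201 + v = 201 - \left(4523 + 11 i \sqrt{11}\right) = -4322 - 11 i \sqrt{11}$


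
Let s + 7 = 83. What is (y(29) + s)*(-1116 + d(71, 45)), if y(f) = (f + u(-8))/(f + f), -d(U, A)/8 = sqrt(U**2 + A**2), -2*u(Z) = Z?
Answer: -2478078/29 - 17764*sqrt(7066)/29 ≈ -1.3694e+5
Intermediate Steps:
s = 76 (s = -7 + 83 = 76)
u(Z) = -Z/2
d(U, A) = -8*sqrt(A**2 + U**2) (d(U, A) = -8*sqrt(U**2 + A**2) = -8*sqrt(A**2 + U**2))
y(f) = (4 + f)/(2*f) (y(f) = (f - 1/2*(-8))/(f + f) = (f + 4)/((2*f)) = (4 + f)*(1/(2*f)) = (4 + f)/(2*f))
(y(29) + s)*(-1116 + d(71, 45)) = ((1/2)*(4 + 29)/29 + 76)*(-1116 - 8*sqrt(45**2 + 71**2)) = ((1/2)*(1/29)*33 + 76)*(-1116 - 8*sqrt(2025 + 5041)) = (33/58 + 76)*(-1116 - 8*sqrt(7066)) = 4441*(-1116 - 8*sqrt(7066))/58 = -2478078/29 - 17764*sqrt(7066)/29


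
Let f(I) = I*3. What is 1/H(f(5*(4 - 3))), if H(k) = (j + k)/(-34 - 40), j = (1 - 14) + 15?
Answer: -74/17 ≈ -4.3529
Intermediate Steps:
j = 2 (j = -13 + 15 = 2)
f(I) = 3*I
H(k) = -1/37 - k/74 (H(k) = (2 + k)/(-34 - 40) = (2 + k)/(-74) = (2 + k)*(-1/74) = -1/37 - k/74)
1/H(f(5*(4 - 3))) = 1/(-1/37 - 3*5*(4 - 3)/74) = 1/(-1/37 - 3*5*1/74) = 1/(-1/37 - 3*5/74) = 1/(-1/37 - 1/74*15) = 1/(-1/37 - 15/74) = 1/(-17/74) = -74/17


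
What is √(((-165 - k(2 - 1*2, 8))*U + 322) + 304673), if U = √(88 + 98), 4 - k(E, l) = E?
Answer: √(304995 - 169*√186) ≈ 550.17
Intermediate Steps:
k(E, l) = 4 - E
U = √186 ≈ 13.638
√(((-165 - k(2 - 1*2, 8))*U + 322) + 304673) = √(((-165 - (4 - (2 - 1*2)))*√186 + 322) + 304673) = √(((-165 - (4 - (2 - 2)))*√186 + 322) + 304673) = √(((-165 - (4 - 1*0))*√186 + 322) + 304673) = √(((-165 - (4 + 0))*√186 + 322) + 304673) = √(((-165 - 1*4)*√186 + 322) + 304673) = √(((-165 - 4)*√186 + 322) + 304673) = √((-169*√186 + 322) + 304673) = √((322 - 169*√186) + 304673) = √(304995 - 169*√186)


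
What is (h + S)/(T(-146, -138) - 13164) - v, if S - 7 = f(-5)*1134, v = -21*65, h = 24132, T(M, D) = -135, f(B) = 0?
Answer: 18128996/13299 ≈ 1363.2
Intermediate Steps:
v = -1365
S = 7 (S = 7 + 0*1134 = 7 + 0 = 7)
(h + S)/(T(-146, -138) - 13164) - v = (24132 + 7)/(-135 - 13164) - 1*(-1365) = 24139/(-13299) + 1365 = 24139*(-1/13299) + 1365 = -24139/13299 + 1365 = 18128996/13299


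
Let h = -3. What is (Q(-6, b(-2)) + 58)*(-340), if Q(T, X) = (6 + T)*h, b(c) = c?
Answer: -19720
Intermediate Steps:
Q(T, X) = -18 - 3*T (Q(T, X) = (6 + T)*(-3) = -18 - 3*T)
(Q(-6, b(-2)) + 58)*(-340) = ((-18 - 3*(-6)) + 58)*(-340) = ((-18 + 18) + 58)*(-340) = (0 + 58)*(-340) = 58*(-340) = -19720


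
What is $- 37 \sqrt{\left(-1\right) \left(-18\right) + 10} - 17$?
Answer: $-17 - 74 \sqrt{7} \approx -212.79$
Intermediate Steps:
$- 37 \sqrt{\left(-1\right) \left(-18\right) + 10} - 17 = - 37 \sqrt{18 + 10} - 17 = - 37 \sqrt{28} - 17 = - 37 \cdot 2 \sqrt{7} - 17 = - 74 \sqrt{7} - 17 = -17 - 74 \sqrt{7}$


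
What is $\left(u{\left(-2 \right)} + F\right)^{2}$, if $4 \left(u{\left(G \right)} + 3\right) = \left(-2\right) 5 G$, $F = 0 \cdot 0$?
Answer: $4$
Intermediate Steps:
$F = 0$
$u{\left(G \right)} = -3 - \frac{5 G}{2}$ ($u{\left(G \right)} = -3 + \frac{\left(-2\right) 5 G}{4} = -3 + \frac{\left(-10\right) G}{4} = -3 - \frac{5 G}{2}$)
$\left(u{\left(-2 \right)} + F\right)^{2} = \left(\left(-3 - -5\right) + 0\right)^{2} = \left(\left(-3 + 5\right) + 0\right)^{2} = \left(2 + 0\right)^{2} = 2^{2} = 4$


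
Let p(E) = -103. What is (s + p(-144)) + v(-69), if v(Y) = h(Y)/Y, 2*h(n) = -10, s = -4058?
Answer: -287104/69 ≈ -4160.9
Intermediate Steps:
h(n) = -5 (h(n) = (½)*(-10) = -5)
v(Y) = -5/Y
(s + p(-144)) + v(-69) = (-4058 - 103) - 5/(-69) = -4161 - 5*(-1/69) = -4161 + 5/69 = -287104/69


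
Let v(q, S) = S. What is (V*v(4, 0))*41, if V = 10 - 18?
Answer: 0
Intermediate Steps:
V = -8
(V*v(4, 0))*41 = -8*0*41 = 0*41 = 0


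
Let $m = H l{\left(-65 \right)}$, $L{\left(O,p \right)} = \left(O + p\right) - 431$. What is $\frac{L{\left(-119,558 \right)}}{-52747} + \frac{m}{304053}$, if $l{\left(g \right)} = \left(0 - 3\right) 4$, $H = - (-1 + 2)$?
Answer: $- \frac{599820}{5345961197} \approx -0.0001122$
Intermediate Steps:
$H = -1$ ($H = \left(-1\right) 1 = -1$)
$l{\left(g \right)} = -12$ ($l{\left(g \right)} = \left(-3\right) 4 = -12$)
$L{\left(O,p \right)} = -431 + O + p$
$m = 12$ ($m = \left(-1\right) \left(-12\right) = 12$)
$\frac{L{\left(-119,558 \right)}}{-52747} + \frac{m}{304053} = \frac{-431 - 119 + 558}{-52747} + \frac{12}{304053} = 8 \left(- \frac{1}{52747}\right) + 12 \cdot \frac{1}{304053} = - \frac{8}{52747} + \frac{4}{101351} = - \frac{599820}{5345961197}$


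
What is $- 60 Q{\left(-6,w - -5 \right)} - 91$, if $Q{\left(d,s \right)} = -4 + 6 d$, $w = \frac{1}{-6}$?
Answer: $2309$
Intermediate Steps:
$w = - \frac{1}{6} \approx -0.16667$
$- 60 Q{\left(-6,w - -5 \right)} - 91 = - 60 \left(-4 + 6 \left(-6\right)\right) - 91 = - 60 \left(-4 - 36\right) - 91 = \left(-60\right) \left(-40\right) - 91 = 2400 - 91 = 2309$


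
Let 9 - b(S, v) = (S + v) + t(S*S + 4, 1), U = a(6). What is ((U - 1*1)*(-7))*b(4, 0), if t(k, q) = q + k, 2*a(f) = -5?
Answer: -392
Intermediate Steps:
a(f) = -5/2 (a(f) = (½)*(-5) = -5/2)
U = -5/2 ≈ -2.5000
t(k, q) = k + q
b(S, v) = 4 - S - v - S² (b(S, v) = 9 - ((S + v) + ((S*S + 4) + 1)) = 9 - ((S + v) + ((S² + 4) + 1)) = 9 - ((S + v) + ((4 + S²) + 1)) = 9 - ((S + v) + (5 + S²)) = 9 - (5 + S + v + S²) = 9 + (-5 - S - v - S²) = 4 - S - v - S²)
((U - 1*1)*(-7))*b(4, 0) = ((-5/2 - 1*1)*(-7))*(4 - 1*4 - 1*0 - 1*4²) = ((-5/2 - 1)*(-7))*(4 - 4 + 0 - 1*16) = (-7/2*(-7))*(4 - 4 + 0 - 16) = (49/2)*(-16) = -392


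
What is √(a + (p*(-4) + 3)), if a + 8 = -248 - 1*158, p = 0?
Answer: I*√411 ≈ 20.273*I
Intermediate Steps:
a = -414 (a = -8 + (-248 - 1*158) = -8 + (-248 - 158) = -8 - 406 = -414)
√(a + (p*(-4) + 3)) = √(-414 + (0*(-4) + 3)) = √(-414 + (0 + 3)) = √(-414 + 3) = √(-411) = I*√411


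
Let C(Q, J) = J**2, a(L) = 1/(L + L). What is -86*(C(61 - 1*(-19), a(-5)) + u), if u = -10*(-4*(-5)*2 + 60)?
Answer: 4299957/50 ≈ 85999.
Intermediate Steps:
a(L) = 1/(2*L)
u = -1000 (u = -10*(20*2 + 60) = -10*(40 + 60) = -10*100 = -1000)
-86*(C(61 - 1*(-19), a(-5)) + u) = -86*(((1/2)/(-5))**2 - 1000) = -86*(((1/2)*(-1/5))**2 - 1000) = -86*((-1/10)**2 - 1000) = -86*(1/100 - 1000) = -86*(-99999/100) = 4299957/50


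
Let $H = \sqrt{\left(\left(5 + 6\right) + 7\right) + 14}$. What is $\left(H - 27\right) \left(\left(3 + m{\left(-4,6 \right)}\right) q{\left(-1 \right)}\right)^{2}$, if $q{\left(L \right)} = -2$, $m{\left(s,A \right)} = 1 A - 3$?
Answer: $-3888 + 576 \sqrt{2} \approx -3073.4$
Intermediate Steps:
$m{\left(s,A \right)} = -3 + A$ ($m{\left(s,A \right)} = A - 3 = -3 + A$)
$H = 4 \sqrt{2}$ ($H = \sqrt{\left(11 + 7\right) + 14} = \sqrt{18 + 14} = \sqrt{32} = 4 \sqrt{2} \approx 5.6569$)
$\left(H - 27\right) \left(\left(3 + m{\left(-4,6 \right)}\right) q{\left(-1 \right)}\right)^{2} = \left(4 \sqrt{2} - 27\right) \left(\left(3 + \left(-3 + 6\right)\right) \left(-2\right)\right)^{2} = \left(4 \sqrt{2} - 27\right) \left(\left(3 + 3\right) \left(-2\right)\right)^{2} = \left(-27 + 4 \sqrt{2}\right) \left(6 \left(-2\right)\right)^{2} = \left(-27 + 4 \sqrt{2}\right) \left(-12\right)^{2} = \left(-27 + 4 \sqrt{2}\right) 144 = -3888 + 576 \sqrt{2}$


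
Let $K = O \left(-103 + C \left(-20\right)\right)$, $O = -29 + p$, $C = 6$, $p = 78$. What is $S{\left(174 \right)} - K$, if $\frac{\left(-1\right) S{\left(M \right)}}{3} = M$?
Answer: $10405$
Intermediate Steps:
$S{\left(M \right)} = - 3 M$
$O = 49$ ($O = -29 + 78 = 49$)
$K = -10927$ ($K = 49 \left(-103 + 6 \left(-20\right)\right) = 49 \left(-103 - 120\right) = 49 \left(-223\right) = -10927$)
$S{\left(174 \right)} - K = \left(-3\right) 174 - -10927 = -522 + 10927 = 10405$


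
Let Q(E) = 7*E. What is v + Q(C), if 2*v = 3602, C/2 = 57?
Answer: 2599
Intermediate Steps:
C = 114 (C = 2*57 = 114)
v = 1801 (v = (1/2)*3602 = 1801)
v + Q(C) = 1801 + 7*114 = 1801 + 798 = 2599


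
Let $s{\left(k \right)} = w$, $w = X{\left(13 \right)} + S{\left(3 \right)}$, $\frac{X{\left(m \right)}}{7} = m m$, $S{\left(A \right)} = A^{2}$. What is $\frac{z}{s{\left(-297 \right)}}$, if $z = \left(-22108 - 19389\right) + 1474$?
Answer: $- \frac{40023}{1192} \approx -33.576$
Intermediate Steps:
$X{\left(m \right)} = 7 m^{2}$ ($X{\left(m \right)} = 7 m m = 7 m^{2}$)
$z = -40023$ ($z = -41497 + 1474 = -40023$)
$w = 1192$ ($w = 7 \cdot 13^{2} + 3^{2} = 7 \cdot 169 + 9 = 1183 + 9 = 1192$)
$s{\left(k \right)} = 1192$
$\frac{z}{s{\left(-297 \right)}} = - \frac{40023}{1192}$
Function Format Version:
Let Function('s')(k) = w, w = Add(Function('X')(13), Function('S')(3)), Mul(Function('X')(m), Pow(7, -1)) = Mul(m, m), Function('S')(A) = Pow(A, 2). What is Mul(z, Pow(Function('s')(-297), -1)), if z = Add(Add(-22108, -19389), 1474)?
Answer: Rational(-40023, 1192) ≈ -33.576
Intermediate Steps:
Function('X')(m) = Mul(7, Pow(m, 2)) (Function('X')(m) = Mul(7, Mul(m, m)) = Mul(7, Pow(m, 2)))
z = -40023 (z = Add(-41497, 1474) = -40023)
w = 1192 (w = Add(Mul(7, Pow(13, 2)), Pow(3, 2)) = Add(Mul(7, 169), 9) = Add(1183, 9) = 1192)
Function('s')(k) = 1192
Mul(z, Pow(Function('s')(-297), -1)) = Mul(-40023, Pow(1192, -1)) = Mul(-40023, Rational(1, 1192)) = Rational(-40023, 1192)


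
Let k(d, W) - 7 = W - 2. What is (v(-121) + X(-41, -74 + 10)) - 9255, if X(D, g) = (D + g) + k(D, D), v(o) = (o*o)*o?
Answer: -1780957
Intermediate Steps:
v(o) = o**3 (v(o) = o**2*o = o**3)
k(d, W) = 5 + W (k(d, W) = 7 + (W - 2) = 7 + (-2 + W) = 5 + W)
X(D, g) = 5 + g + 2*D (X(D, g) = (D + g) + (5 + D) = 5 + g + 2*D)
(v(-121) + X(-41, -74 + 10)) - 9255 = ((-121)**3 + (5 + (-74 + 10) + 2*(-41))) - 9255 = (-1771561 + (5 - 64 - 82)) - 9255 = (-1771561 - 141) - 9255 = -1771702 - 9255 = -1780957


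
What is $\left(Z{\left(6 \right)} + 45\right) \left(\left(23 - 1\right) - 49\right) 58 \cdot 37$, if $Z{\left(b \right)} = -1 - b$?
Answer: $-2201796$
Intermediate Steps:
$\left(Z{\left(6 \right)} + 45\right) \left(\left(23 - 1\right) - 49\right) 58 \cdot 37 = \left(\left(-1 - 6\right) + 45\right) \left(\left(23 - 1\right) - 49\right) 58 \cdot 37 = \left(\left(-1 - 6\right) + 45\right) \left(22 - 49\right) 58 \cdot 37 = \left(-7 + 45\right) \left(-27\right) 58 \cdot 37 = 38 \left(-27\right) 58 \cdot 37 = \left(-1026\right) 58 \cdot 37 = \left(-59508\right) 37 = -2201796$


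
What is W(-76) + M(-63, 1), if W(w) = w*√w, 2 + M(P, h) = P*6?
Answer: -380 - 152*I*√19 ≈ -380.0 - 662.55*I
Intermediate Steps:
M(P, h) = -2 + 6*P (M(P, h) = -2 + P*6 = -2 + 6*P)
W(w) = w^(3/2)
W(-76) + M(-63, 1) = (-76)^(3/2) + (-2 + 6*(-63)) = -152*I*√19 + (-2 - 378) = -152*I*√19 - 380 = -380 - 152*I*√19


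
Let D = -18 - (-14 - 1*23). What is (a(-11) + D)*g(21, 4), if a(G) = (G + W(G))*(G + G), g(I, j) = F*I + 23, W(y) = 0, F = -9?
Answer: -43326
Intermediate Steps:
g(I, j) = 23 - 9*I (g(I, j) = -9*I + 23 = 23 - 9*I)
a(G) = 2*G² (a(G) = (G + 0)*(G + G) = G*(2*G) = 2*G²)
D = 19 (D = -18 - (-14 - 23) = -18 - 1*(-37) = -18 + 37 = 19)
(a(-11) + D)*g(21, 4) = (2*(-11)² + 19)*(23 - 9*21) = (2*121 + 19)*(23 - 189) = (242 + 19)*(-166) = 261*(-166) = -43326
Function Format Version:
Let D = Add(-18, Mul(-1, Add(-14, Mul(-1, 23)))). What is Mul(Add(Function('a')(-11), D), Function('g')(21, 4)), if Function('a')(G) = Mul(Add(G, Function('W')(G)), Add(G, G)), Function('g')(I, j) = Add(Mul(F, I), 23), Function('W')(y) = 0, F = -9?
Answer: -43326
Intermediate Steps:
Function('g')(I, j) = Add(23, Mul(-9, I)) (Function('g')(I, j) = Add(Mul(-9, I), 23) = Add(23, Mul(-9, I)))
Function('a')(G) = Mul(2, Pow(G, 2)) (Function('a')(G) = Mul(Add(G, 0), Add(G, G)) = Mul(G, Mul(2, G)) = Mul(2, Pow(G, 2)))
D = 19 (D = Add(-18, Mul(-1, Add(-14, -23))) = Add(-18, Mul(-1, -37)) = Add(-18, 37) = 19)
Mul(Add(Function('a')(-11), D), Function('g')(21, 4)) = Mul(Add(Mul(2, Pow(-11, 2)), 19), Add(23, Mul(-9, 21))) = Mul(Add(Mul(2, 121), 19), Add(23, -189)) = Mul(Add(242, 19), -166) = Mul(261, -166) = -43326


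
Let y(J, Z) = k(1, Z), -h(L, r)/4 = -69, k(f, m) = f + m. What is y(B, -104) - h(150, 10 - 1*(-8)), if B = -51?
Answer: -379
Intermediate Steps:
h(L, r) = 276 (h(L, r) = -4*(-69) = 276)
y(J, Z) = 1 + Z
y(B, -104) - h(150, 10 - 1*(-8)) = (1 - 104) - 1*276 = -103 - 276 = -379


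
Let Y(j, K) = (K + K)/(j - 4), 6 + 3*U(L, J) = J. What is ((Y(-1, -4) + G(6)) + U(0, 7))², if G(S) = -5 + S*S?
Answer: 244036/225 ≈ 1084.6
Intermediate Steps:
U(L, J) = -2 + J/3
G(S) = -5 + S²
Y(j, K) = 2*K/(-4 + j) (Y(j, K) = (2*K)/(-4 + j) = 2*K/(-4 + j))
((Y(-1, -4) + G(6)) + U(0, 7))² = ((2*(-4)/(-4 - 1) + (-5 + 6²)) + (-2 + (⅓)*7))² = ((2*(-4)/(-5) + (-5 + 36)) + (-2 + 7/3))² = ((2*(-4)*(-⅕) + 31) + ⅓)² = ((8/5 + 31) + ⅓)² = (163/5 + ⅓)² = (494/15)² = 244036/225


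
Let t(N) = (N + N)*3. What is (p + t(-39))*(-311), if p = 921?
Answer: -213657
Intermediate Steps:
t(N) = 6*N (t(N) = (2*N)*3 = 6*N)
(p + t(-39))*(-311) = (921 + 6*(-39))*(-311) = (921 - 234)*(-311) = 687*(-311) = -213657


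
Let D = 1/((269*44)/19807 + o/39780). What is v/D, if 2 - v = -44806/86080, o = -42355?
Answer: -2662096194841/2260812178560 ≈ -1.1775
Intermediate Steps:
v = 108483/43040 (v = 2 - (-44806)/86080 = 2 - 1*(-22403/43040) = 2 + 22403/43040 = 108483/43040 ≈ 2.5205)
D = -157584492/73617881 (D = 1/((269*44)/19807 - 42355/39780) = 1/(11836*(1/19807) - 42355*1/39780) = 1/(11836/19807 - 8471/7956) = 1/(-73617881/157584492) = -157584492/73617881 ≈ -2.1406)
v/D = 108483/(43040*(-157584492/73617881)) = (108483/43040)*(-73617881/157584492) = -2662096194841/2260812178560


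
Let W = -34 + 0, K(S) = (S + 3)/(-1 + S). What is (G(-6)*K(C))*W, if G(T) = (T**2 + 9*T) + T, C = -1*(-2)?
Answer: 4080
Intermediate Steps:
C = 2
K(S) = (3 + S)/(-1 + S)
W = -34
G(T) = T**2 + 10*T
(G(-6)*K(C))*W = ((-6*(10 - 6))*((3 + 2)/(-1 + 2)))*(-34) = ((-6*4)*(5/1))*(-34) = -24*5*(-34) = -120*(-34) = 4080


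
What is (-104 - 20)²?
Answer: 15376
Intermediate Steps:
(-104 - 20)² = (-124)² = 15376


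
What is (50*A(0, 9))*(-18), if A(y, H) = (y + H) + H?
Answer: -16200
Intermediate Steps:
A(y, H) = y + 2*H (A(y, H) = (H + y) + H = y + 2*H)
(50*A(0, 9))*(-18) = (50*(0 + 2*9))*(-18) = (50*(0 + 18))*(-18) = (50*18)*(-18) = 900*(-18) = -16200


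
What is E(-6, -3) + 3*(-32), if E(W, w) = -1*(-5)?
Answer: -91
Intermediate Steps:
E(W, w) = 5
E(-6, -3) + 3*(-32) = 5 + 3*(-32) = 5 - 96 = -91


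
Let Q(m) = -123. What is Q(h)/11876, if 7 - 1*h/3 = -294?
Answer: -123/11876 ≈ -0.010357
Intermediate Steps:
h = 903 (h = 21 - 3*(-294) = 21 + 882 = 903)
Q(h)/11876 = -123/11876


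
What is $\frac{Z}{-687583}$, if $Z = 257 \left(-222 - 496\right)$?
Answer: $\frac{184526}{687583} \approx 0.26837$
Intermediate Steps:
$Z = -184526$ ($Z = 257 \left(-718\right) = -184526$)
$\frac{Z}{-687583} = - \frac{184526}{-687583} = \left(-184526\right) \left(- \frac{1}{687583}\right) = \frac{184526}{687583}$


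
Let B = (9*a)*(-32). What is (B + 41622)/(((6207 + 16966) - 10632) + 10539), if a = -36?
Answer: 5199/2308 ≈ 2.2526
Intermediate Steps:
B = 10368 (B = (9*(-36))*(-32) = -324*(-32) = 10368)
(B + 41622)/(((6207 + 16966) - 10632) + 10539) = (10368 + 41622)/(((6207 + 16966) - 10632) + 10539) = 51990/((23173 - 10632) + 10539) = 51990/(12541 + 10539) = 51990/23080 = 51990*(1/23080) = 5199/2308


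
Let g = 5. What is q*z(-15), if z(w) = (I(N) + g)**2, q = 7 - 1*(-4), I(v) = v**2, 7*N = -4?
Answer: 749331/2401 ≈ 312.09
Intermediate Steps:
N = -4/7 (N = (1/7)*(-4) = -4/7 ≈ -0.57143)
q = 11 (q = 7 + 4 = 11)
z(w) = 68121/2401 (z(w) = ((-4/7)**2 + 5)**2 = (16/49 + 5)**2 = (261/49)**2 = 68121/2401)
q*z(-15) = 11*(68121/2401) = 749331/2401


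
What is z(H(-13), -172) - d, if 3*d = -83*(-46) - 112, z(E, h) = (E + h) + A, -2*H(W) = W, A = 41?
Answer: -8159/6 ≈ -1359.8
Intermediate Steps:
H(W) = -W/2
z(E, h) = 41 + E + h (z(E, h) = (E + h) + 41 = 41 + E + h)
d = 3706/3 (d = (-83*(-46) - 112)/3 = (3818 - 112)/3 = (⅓)*3706 = 3706/3 ≈ 1235.3)
z(H(-13), -172) - d = (41 - ½*(-13) - 172) - 1*3706/3 = (41 + 13/2 - 172) - 3706/3 = -249/2 - 3706/3 = -8159/6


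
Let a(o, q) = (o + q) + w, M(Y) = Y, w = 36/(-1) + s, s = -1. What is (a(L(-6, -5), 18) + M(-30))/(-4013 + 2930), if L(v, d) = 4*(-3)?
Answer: 61/1083 ≈ 0.056325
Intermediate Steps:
L(v, d) = -12
w = -37 (w = 36/(-1) - 1 = 36*(-1) - 1 = -36 - 1 = -37)
a(o, q) = -37 + o + q (a(o, q) = (o + q) - 37 = -37 + o + q)
(a(L(-6, -5), 18) + M(-30))/(-4013 + 2930) = ((-37 - 12 + 18) - 30)/(-4013 + 2930) = (-31 - 30)/(-1083) = -61*(-1/1083) = 61/1083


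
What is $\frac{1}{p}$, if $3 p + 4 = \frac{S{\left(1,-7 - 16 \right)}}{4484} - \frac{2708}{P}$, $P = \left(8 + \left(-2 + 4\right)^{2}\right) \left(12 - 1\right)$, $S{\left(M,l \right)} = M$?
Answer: $- \frac{443916}{3627523} \approx -0.12237$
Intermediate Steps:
$P = 132$ ($P = \left(8 + 2^{2}\right) 11 = \left(8 + 4\right) 11 = 12 \cdot 11 = 132$)
$p = - \frac{3627523}{443916}$ ($p = - \frac{4}{3} + \frac{1 \cdot \frac{1}{4484} - \frac{2708}{132}}{3} = - \frac{4}{3} + \frac{1 \cdot \frac{1}{4484} - \frac{677}{33}}{3} = - \frac{4}{3} + \frac{\frac{1}{4484} - \frac{677}{33}}{3} = - \frac{4}{3} + \frac{1}{3} \left(- \frac{3035635}{147972}\right) = - \frac{4}{3} - \frac{3035635}{443916} = - \frac{3627523}{443916} \approx -8.1716$)
$\frac{1}{p} = \frac{1}{- \frac{3627523}{443916}} = - \frac{443916}{3627523}$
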